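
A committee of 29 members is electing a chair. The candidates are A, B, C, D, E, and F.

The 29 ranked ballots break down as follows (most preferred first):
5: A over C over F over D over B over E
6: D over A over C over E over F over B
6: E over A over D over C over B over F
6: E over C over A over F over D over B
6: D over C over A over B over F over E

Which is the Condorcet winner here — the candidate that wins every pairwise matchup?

A

A vs B: 29–0
A vs C: 17–12
A vs D: 17–12
A vs E: 17–12
A vs F: 29–0
A beats every other candidate.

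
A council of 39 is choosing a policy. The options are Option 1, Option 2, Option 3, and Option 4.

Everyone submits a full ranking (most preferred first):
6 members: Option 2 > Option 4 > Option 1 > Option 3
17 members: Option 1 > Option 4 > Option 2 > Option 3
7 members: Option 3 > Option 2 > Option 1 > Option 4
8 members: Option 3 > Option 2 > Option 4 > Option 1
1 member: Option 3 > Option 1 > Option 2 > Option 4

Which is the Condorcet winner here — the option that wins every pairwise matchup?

Option 2

Option 2 vs Option 1: 21–18
Option 2 vs Option 3: 23–16
Option 2 vs Option 4: 22–17
Option 2 beats every other option.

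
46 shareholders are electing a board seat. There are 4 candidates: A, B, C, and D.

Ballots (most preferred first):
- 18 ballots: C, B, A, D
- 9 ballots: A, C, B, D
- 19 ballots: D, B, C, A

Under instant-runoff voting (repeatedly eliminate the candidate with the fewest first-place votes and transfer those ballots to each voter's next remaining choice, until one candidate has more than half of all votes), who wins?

C

Round 1: A 9, B 0, C 18, D 19. B eliminated.
Round 2: A 9, C 18, D 19. A eliminated.
Round 3: C 27, D 19. C has a majority (≥24).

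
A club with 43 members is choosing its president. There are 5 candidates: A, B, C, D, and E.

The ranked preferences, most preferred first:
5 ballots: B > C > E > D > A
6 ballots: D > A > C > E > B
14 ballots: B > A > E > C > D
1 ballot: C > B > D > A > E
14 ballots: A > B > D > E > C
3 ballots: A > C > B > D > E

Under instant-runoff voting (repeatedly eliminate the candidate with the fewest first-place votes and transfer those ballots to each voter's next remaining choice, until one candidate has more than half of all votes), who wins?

Round 1: A 17, B 19, C 1, D 6, E 0. E eliminated.
Round 2: A 17, B 19, C 1, D 6. C eliminated.
Round 3: A 17, B 20, D 6. D eliminated.
Round 4: A 23, B 20. A has a majority (≥22).

A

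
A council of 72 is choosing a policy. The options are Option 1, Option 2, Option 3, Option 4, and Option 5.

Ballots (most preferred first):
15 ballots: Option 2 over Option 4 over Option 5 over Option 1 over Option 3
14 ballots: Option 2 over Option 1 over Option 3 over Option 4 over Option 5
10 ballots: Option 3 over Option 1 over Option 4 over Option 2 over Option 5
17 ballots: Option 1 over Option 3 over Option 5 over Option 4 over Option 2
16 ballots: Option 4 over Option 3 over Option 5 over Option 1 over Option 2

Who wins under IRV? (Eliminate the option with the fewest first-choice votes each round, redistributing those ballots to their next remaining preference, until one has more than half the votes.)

Option 1

Round 1: Option 1 17, Option 2 29, Option 3 10, Option 4 16, Option 5 0. Option 5 eliminated.
Round 2: Option 1 17, Option 2 29, Option 3 10, Option 4 16. Option 3 eliminated.
Round 3: Option 1 27, Option 2 29, Option 4 16. Option 4 eliminated.
Round 4: Option 1 43, Option 2 29. Option 1 has a majority (≥37).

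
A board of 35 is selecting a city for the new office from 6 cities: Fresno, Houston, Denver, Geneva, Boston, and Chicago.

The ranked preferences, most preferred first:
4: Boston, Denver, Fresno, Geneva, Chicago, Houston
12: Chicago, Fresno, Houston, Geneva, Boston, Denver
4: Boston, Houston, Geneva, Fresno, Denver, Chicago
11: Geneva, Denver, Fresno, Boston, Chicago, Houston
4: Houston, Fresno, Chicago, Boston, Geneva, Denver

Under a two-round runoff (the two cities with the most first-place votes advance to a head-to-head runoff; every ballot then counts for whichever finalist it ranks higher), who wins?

Geneva

Round 1 first-place votes: Fresno 0, Houston 4, Denver 0, Geneva 11, Boston 8, Chicago 12. Chicago and Geneva advance.
Runoff: Chicago is ranked above Geneva on 16 ballots, Geneva above Chicago on 19.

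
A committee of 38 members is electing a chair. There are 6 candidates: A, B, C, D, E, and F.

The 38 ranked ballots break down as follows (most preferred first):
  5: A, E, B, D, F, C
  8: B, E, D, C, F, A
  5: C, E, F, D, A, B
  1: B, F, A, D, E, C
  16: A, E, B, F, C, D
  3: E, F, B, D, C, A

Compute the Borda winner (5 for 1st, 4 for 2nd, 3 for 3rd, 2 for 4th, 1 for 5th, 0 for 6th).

E

A: 5×5 + 8×0 + 5×1 + 1×3 + 16×5 + 3×0 = 113
B: 5×3 + 8×5 + 5×0 + 1×5 + 16×3 + 3×3 = 117
C: 5×0 + 8×2 + 5×5 + 1×0 + 16×1 + 3×1 = 60
D: 5×2 + 8×3 + 5×2 + 1×2 + 16×0 + 3×2 = 52
E: 5×4 + 8×4 + 5×4 + 1×1 + 16×4 + 3×5 = 152
F: 5×1 + 8×1 + 5×3 + 1×4 + 16×2 + 3×4 = 76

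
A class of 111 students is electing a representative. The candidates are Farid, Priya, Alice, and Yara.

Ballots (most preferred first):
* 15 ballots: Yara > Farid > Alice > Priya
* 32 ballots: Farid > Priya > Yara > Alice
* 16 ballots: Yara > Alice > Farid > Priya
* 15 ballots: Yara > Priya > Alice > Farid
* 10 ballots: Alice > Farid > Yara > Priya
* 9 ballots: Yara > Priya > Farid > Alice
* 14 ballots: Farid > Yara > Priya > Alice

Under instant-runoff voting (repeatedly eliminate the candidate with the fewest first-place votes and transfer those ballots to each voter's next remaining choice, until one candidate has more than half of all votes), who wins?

Farid

Round 1: Farid 46, Priya 0, Alice 10, Yara 55. Priya eliminated.
Round 2: Farid 46, Alice 10, Yara 55. Alice eliminated.
Round 3: Farid 56, Yara 55. Farid has a majority (≥56).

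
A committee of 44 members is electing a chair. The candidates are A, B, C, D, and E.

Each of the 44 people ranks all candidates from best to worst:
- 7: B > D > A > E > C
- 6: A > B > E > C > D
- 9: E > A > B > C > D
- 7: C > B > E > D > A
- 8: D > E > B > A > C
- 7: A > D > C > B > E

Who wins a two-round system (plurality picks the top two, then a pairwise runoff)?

E

Round 1 first-place votes: A 13, B 7, C 7, D 8, E 9. A and E advance.
Runoff: A is ranked above E on 20 ballots, E above A on 24.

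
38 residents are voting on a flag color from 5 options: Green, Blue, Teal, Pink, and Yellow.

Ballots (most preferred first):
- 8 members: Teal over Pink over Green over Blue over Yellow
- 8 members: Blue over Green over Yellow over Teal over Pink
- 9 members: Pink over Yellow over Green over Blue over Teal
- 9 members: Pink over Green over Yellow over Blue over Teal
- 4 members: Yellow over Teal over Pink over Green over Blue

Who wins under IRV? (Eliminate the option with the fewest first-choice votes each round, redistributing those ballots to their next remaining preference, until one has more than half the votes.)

Round 1: Green 0, Blue 8, Teal 8, Pink 18, Yellow 4. Green eliminated.
Round 2: Blue 8, Teal 8, Pink 18, Yellow 4. Yellow eliminated.
Round 3: Blue 8, Teal 12, Pink 18. Blue eliminated.
Round 4: Teal 20, Pink 18. Teal has a majority (≥20).

Teal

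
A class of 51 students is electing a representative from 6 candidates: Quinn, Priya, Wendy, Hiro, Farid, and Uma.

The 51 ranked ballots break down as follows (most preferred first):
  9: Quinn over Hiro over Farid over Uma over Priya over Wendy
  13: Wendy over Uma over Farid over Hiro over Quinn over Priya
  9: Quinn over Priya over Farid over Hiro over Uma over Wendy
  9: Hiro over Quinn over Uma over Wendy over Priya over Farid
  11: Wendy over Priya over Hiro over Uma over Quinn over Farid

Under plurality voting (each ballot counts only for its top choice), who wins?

Wendy

First-place votes: Quinn 18, Priya 0, Wendy 24, Hiro 9, Farid 0, Uma 0.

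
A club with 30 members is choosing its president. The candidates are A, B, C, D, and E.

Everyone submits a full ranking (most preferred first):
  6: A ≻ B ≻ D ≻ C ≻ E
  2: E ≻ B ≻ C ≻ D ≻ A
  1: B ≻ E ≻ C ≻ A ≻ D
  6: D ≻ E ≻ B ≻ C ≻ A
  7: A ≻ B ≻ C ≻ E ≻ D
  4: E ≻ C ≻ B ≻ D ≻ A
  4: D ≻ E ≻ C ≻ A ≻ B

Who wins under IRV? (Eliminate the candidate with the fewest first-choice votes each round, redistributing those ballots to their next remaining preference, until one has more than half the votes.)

D

Round 1: A 13, B 1, C 0, D 10, E 6. C eliminated.
Round 2: A 13, B 1, D 10, E 6. B eliminated.
Round 3: A 13, D 10, E 7. E eliminated.
Round 4: A 14, D 16. D has a majority (≥16).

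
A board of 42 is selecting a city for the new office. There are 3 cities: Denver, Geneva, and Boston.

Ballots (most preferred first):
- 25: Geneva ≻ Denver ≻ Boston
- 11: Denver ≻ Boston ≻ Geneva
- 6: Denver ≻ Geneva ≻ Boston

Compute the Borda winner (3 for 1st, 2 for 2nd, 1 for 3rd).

Denver: 25×2 + 11×3 + 6×3 = 101
Geneva: 25×3 + 11×1 + 6×2 = 98
Boston: 25×1 + 11×2 + 6×1 = 53

Denver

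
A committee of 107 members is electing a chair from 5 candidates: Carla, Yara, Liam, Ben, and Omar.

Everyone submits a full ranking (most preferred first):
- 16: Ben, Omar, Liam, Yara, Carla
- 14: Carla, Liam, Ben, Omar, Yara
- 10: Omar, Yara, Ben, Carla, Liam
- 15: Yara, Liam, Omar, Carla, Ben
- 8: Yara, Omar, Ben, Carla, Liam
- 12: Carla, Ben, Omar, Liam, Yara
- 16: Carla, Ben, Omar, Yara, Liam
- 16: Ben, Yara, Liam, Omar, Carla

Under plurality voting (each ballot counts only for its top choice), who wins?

First-place votes: Carla 42, Yara 23, Liam 0, Ben 32, Omar 10.

Carla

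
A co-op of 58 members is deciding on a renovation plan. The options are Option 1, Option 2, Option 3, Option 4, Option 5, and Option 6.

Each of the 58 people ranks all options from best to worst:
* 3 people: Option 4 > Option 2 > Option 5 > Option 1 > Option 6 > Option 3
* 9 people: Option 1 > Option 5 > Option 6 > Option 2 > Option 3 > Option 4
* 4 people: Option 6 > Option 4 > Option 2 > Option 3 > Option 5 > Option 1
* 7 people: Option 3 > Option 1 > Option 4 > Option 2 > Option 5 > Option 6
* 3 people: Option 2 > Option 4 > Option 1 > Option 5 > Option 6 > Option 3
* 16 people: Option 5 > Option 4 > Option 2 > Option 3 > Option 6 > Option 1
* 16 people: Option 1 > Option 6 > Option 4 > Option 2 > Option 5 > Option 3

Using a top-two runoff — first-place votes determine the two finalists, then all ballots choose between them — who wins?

Round 1 first-place votes: Option 1 25, Option 2 3, Option 3 7, Option 4 3, Option 5 16, Option 6 4. Option 1 and Option 5 advance.
Runoff: Option 1 is ranked above Option 5 on 35 ballots, Option 5 above Option 1 on 23.

Option 1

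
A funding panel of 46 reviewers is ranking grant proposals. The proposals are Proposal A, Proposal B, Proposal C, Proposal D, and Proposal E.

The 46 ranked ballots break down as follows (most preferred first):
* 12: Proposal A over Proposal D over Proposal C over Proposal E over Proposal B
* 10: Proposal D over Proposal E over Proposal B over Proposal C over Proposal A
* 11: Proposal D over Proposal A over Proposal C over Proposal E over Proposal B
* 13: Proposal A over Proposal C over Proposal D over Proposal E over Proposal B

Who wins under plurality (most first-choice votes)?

Proposal A

First-place votes: Proposal A 25, Proposal B 0, Proposal C 0, Proposal D 21, Proposal E 0.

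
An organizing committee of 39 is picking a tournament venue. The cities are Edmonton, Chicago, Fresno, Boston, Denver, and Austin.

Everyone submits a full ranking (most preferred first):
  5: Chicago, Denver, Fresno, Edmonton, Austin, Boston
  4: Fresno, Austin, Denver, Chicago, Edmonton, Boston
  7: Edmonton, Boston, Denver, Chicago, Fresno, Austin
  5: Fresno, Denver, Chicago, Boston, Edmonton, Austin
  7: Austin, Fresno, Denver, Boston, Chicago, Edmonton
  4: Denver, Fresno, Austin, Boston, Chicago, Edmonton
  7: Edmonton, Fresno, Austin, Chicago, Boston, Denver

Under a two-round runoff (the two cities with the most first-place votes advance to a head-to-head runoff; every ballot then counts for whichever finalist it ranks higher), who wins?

Round 1 first-place votes: Edmonton 14, Chicago 5, Fresno 9, Boston 0, Denver 4, Austin 7. Edmonton and Fresno advance.
Runoff: Edmonton is ranked above Fresno on 14 ballots, Fresno above Edmonton on 25.

Fresno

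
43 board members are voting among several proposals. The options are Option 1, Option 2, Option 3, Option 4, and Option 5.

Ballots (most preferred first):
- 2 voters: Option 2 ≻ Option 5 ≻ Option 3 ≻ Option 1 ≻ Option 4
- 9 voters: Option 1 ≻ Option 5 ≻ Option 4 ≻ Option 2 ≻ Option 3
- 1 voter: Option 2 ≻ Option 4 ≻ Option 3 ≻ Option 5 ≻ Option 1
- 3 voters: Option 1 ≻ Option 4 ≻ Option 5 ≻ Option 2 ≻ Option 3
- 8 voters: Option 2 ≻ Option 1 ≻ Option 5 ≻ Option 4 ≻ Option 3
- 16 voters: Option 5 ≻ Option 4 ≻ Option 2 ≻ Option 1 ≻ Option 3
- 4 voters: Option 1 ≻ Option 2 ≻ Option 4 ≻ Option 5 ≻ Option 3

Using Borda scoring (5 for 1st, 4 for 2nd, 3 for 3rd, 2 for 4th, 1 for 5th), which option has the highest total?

Option 5

Option 1: 2×2 + 9×5 + 1×1 + 3×5 + 8×4 + 16×2 + 4×5 = 149
Option 2: 2×5 + 9×2 + 1×5 + 3×2 + 8×5 + 16×3 + 4×4 = 143
Option 3: 2×3 + 9×1 + 1×3 + 3×1 + 8×1 + 16×1 + 4×1 = 49
Option 4: 2×1 + 9×3 + 1×4 + 3×4 + 8×2 + 16×4 + 4×3 = 137
Option 5: 2×4 + 9×4 + 1×2 + 3×3 + 8×3 + 16×5 + 4×2 = 167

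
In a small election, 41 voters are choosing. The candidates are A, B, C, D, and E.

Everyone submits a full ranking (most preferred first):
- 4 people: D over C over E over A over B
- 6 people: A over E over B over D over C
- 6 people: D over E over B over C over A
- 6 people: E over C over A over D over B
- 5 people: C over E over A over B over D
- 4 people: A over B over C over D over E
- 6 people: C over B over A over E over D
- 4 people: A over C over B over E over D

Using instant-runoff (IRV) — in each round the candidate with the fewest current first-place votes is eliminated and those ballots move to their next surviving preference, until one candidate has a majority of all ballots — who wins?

C

Round 1: A 14, B 0, C 11, D 10, E 6. B eliminated.
Round 2: A 14, C 11, D 10, E 6. E eliminated.
Round 3: A 14, C 17, D 10. D eliminated.
Round 4: A 14, C 27. C has a majority (≥21).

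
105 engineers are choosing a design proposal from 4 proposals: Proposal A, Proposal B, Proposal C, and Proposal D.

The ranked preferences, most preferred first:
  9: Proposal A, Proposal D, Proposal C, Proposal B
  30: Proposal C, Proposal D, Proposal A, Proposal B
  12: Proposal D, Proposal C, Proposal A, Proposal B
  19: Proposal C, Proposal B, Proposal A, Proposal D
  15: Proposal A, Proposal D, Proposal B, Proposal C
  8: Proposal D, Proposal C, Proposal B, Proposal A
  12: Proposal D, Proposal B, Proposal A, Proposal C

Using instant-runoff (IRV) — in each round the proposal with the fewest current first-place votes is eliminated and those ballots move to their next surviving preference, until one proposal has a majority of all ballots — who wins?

Round 1: Proposal A 24, Proposal B 0, Proposal C 49, Proposal D 32. Proposal B eliminated.
Round 2: Proposal A 24, Proposal C 49, Proposal D 32. Proposal A eliminated.
Round 3: Proposal C 49, Proposal D 56. Proposal D has a majority (≥53).

Proposal D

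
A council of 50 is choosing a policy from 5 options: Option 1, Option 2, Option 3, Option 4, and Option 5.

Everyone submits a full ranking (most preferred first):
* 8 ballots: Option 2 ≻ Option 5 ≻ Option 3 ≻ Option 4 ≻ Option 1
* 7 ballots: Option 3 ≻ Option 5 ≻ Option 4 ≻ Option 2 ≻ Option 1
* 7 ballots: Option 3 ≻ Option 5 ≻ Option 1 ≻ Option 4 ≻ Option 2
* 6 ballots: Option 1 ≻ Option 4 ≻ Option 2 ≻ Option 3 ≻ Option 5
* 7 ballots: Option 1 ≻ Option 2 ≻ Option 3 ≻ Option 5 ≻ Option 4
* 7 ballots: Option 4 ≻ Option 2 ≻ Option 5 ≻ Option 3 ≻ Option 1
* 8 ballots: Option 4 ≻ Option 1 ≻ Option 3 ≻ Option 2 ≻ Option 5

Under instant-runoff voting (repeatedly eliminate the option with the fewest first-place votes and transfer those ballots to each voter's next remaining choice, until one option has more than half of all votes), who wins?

Option 3

Round 1: Option 1 13, Option 2 8, Option 3 14, Option 4 15, Option 5 0. Option 5 eliminated.
Round 2: Option 1 13, Option 2 8, Option 3 14, Option 4 15. Option 2 eliminated.
Round 3: Option 1 13, Option 3 22, Option 4 15. Option 1 eliminated.
Round 4: Option 3 29, Option 4 21. Option 3 has a majority (≥26).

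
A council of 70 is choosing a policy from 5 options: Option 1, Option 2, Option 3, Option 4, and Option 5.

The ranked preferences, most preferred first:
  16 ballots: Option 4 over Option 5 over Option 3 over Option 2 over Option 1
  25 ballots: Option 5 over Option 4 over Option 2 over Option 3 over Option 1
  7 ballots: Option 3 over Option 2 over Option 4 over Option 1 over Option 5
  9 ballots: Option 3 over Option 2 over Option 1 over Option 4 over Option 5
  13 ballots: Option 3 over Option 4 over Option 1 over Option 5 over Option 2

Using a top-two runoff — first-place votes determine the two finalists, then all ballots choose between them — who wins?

Round 1 first-place votes: Option 1 0, Option 2 0, Option 3 29, Option 4 16, Option 5 25. Option 3 and Option 5 advance.
Runoff: Option 3 is ranked above Option 5 on 29 ballots, Option 5 above Option 3 on 41.

Option 5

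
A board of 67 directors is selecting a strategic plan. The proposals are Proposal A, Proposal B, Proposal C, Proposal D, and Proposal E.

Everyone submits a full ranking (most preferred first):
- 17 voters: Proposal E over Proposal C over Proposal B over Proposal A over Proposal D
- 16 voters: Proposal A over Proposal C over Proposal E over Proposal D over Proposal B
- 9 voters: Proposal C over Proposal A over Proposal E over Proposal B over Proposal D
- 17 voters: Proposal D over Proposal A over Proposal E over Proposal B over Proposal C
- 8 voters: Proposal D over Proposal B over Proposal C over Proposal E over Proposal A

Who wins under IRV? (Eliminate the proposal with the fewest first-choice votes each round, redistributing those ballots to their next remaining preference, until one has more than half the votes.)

Round 1: Proposal A 16, Proposal B 0, Proposal C 9, Proposal D 25, Proposal E 17. Proposal B eliminated.
Round 2: Proposal A 16, Proposal C 9, Proposal D 25, Proposal E 17. Proposal C eliminated.
Round 3: Proposal A 25, Proposal D 25, Proposal E 17. Proposal E eliminated.
Round 4: Proposal A 42, Proposal D 25. Proposal A has a majority (≥34).

Proposal A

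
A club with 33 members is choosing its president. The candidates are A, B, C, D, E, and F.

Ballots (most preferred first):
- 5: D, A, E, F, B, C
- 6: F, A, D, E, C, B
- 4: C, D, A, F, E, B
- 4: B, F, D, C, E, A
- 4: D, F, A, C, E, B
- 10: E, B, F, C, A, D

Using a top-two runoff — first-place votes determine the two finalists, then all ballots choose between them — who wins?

D

Round 1 first-place votes: A 0, B 4, C 4, D 9, E 10, F 6. E and D advance.
Runoff: E is ranked above D on 10 ballots, D above E on 23.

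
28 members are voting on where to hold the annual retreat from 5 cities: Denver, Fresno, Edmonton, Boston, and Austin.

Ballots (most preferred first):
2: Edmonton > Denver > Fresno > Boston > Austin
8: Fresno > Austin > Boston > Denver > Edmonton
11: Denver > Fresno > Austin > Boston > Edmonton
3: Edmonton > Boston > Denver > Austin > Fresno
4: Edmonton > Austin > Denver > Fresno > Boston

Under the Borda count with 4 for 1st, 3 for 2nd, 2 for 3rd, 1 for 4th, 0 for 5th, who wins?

Denver: 2×3 + 8×1 + 11×4 + 3×2 + 4×2 = 72
Fresno: 2×2 + 8×4 + 11×3 + 3×0 + 4×1 = 73
Edmonton: 2×4 + 8×0 + 11×0 + 3×4 + 4×4 = 36
Boston: 2×1 + 8×2 + 11×1 + 3×3 + 4×0 = 38
Austin: 2×0 + 8×3 + 11×2 + 3×1 + 4×3 = 61

Fresno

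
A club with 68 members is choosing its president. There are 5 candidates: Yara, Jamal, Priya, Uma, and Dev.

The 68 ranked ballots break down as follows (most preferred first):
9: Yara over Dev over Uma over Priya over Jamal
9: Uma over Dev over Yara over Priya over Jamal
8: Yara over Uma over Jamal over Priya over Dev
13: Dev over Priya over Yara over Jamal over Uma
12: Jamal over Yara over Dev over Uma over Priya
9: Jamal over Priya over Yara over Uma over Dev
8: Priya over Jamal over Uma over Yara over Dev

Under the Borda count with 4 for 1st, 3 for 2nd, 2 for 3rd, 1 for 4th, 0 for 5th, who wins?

Yara: 9×4 + 9×2 + 8×4 + 13×2 + 12×3 + 9×2 + 8×1 = 174
Jamal: 9×0 + 9×0 + 8×2 + 13×1 + 12×4 + 9×4 + 8×3 = 137
Priya: 9×1 + 9×1 + 8×1 + 13×3 + 12×0 + 9×3 + 8×4 = 124
Uma: 9×2 + 9×4 + 8×3 + 13×0 + 12×1 + 9×1 + 8×2 = 115
Dev: 9×3 + 9×3 + 8×0 + 13×4 + 12×2 + 9×0 + 8×0 = 130

Yara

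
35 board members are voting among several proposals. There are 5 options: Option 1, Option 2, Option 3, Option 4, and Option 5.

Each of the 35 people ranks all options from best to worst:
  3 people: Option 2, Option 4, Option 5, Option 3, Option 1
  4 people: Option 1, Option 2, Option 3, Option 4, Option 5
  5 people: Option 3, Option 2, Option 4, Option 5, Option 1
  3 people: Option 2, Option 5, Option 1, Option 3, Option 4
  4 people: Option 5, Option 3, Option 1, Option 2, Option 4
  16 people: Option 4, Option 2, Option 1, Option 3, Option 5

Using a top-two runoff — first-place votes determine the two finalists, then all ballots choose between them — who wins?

Option 2

Round 1 first-place votes: Option 1 4, Option 2 6, Option 3 5, Option 4 16, Option 5 4. Option 4 and Option 2 advance.
Runoff: Option 4 is ranked above Option 2 on 16 ballots, Option 2 above Option 4 on 19.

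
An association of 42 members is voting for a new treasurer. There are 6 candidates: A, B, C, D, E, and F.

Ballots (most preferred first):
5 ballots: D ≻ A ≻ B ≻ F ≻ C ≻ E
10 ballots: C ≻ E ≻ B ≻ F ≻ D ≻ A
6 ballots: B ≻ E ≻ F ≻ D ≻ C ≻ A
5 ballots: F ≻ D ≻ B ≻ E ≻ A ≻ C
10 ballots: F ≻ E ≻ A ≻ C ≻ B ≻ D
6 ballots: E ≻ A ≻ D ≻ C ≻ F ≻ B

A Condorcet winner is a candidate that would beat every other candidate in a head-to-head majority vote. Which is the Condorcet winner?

E

E vs A: 37–5
E vs B: 26–16
E vs C: 27–15
E vs D: 32–10
E vs F: 22–20
E beats every other candidate.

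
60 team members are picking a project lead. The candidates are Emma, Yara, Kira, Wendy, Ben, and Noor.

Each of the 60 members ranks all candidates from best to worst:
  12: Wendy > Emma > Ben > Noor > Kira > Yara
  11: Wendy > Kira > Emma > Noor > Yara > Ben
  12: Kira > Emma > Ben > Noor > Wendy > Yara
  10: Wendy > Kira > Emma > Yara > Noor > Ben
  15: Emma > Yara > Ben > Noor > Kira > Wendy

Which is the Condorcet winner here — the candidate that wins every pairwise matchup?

Wendy vs Emma: 33–27
Wendy vs Yara: 45–15
Wendy vs Kira: 33–27
Wendy vs Ben: 33–27
Wendy vs Noor: 33–27
Wendy beats every other candidate.

Wendy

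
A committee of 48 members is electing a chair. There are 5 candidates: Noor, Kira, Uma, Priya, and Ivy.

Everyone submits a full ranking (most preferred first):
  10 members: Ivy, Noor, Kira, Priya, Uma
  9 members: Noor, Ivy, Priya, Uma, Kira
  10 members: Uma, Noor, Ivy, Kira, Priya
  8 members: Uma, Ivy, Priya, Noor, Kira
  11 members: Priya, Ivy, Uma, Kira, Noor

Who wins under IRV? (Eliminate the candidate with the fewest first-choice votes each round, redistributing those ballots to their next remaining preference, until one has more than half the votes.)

Round 1: Noor 9, Kira 0, Uma 18, Priya 11, Ivy 10. Kira eliminated.
Round 2: Noor 9, Uma 18, Priya 11, Ivy 10. Noor eliminated.
Round 3: Uma 18, Priya 11, Ivy 19. Priya eliminated.
Round 4: Uma 18, Ivy 30. Ivy has a majority (≥25).

Ivy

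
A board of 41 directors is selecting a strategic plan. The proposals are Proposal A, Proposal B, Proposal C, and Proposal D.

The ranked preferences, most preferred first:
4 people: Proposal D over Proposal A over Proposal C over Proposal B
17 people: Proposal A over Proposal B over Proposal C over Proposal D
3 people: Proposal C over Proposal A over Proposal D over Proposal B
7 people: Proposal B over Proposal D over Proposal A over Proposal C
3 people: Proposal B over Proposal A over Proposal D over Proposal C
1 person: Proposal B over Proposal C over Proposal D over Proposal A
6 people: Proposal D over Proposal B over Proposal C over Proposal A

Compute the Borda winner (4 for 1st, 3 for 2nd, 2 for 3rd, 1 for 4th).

Proposal B

Proposal A: 4×3 + 17×4 + 3×3 + 7×2 + 3×3 + 1×1 + 6×1 = 119
Proposal B: 4×1 + 17×3 + 3×1 + 7×4 + 3×4 + 1×4 + 6×3 = 120
Proposal C: 4×2 + 17×2 + 3×4 + 7×1 + 3×1 + 1×3 + 6×2 = 79
Proposal D: 4×4 + 17×1 + 3×2 + 7×3 + 3×2 + 1×2 + 6×4 = 92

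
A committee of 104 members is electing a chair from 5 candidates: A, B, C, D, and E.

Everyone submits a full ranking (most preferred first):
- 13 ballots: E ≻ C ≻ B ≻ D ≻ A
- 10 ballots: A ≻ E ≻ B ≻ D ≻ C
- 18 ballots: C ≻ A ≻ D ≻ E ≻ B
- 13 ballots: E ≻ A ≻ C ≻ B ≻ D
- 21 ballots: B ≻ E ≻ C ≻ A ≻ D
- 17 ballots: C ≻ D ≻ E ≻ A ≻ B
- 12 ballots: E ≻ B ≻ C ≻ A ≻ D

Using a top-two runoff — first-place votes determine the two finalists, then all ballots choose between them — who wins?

Round 1 first-place votes: A 10, B 21, C 35, D 0, E 38. E and C advance.
Runoff: E is ranked above C on 69 ballots, C above E on 35.

E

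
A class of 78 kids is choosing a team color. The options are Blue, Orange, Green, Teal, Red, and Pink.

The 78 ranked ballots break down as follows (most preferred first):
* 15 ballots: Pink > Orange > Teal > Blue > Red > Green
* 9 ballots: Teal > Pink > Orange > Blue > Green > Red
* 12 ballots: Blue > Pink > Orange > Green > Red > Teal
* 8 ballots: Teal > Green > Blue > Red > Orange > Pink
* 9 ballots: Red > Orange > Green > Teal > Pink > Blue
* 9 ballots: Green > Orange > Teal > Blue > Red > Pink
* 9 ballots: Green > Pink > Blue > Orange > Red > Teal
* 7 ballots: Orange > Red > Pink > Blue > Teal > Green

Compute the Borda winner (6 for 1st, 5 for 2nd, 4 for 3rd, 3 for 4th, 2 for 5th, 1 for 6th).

Orange

Blue: 15×3 + 9×3 + 12×6 + 8×4 + 9×1 + 9×3 + 9×4 + 7×3 = 269
Orange: 15×5 + 9×4 + 12×4 + 8×2 + 9×5 + 9×5 + 9×3 + 7×6 = 334
Green: 15×1 + 9×2 + 12×3 + 8×5 + 9×4 + 9×6 + 9×6 + 7×1 = 260
Teal: 15×4 + 9×6 + 12×1 + 8×6 + 9×3 + 9×4 + 9×1 + 7×2 = 260
Red: 15×2 + 9×1 + 12×2 + 8×3 + 9×6 + 9×2 + 9×2 + 7×5 = 212
Pink: 15×6 + 9×5 + 12×5 + 8×1 + 9×2 + 9×1 + 9×5 + 7×4 = 303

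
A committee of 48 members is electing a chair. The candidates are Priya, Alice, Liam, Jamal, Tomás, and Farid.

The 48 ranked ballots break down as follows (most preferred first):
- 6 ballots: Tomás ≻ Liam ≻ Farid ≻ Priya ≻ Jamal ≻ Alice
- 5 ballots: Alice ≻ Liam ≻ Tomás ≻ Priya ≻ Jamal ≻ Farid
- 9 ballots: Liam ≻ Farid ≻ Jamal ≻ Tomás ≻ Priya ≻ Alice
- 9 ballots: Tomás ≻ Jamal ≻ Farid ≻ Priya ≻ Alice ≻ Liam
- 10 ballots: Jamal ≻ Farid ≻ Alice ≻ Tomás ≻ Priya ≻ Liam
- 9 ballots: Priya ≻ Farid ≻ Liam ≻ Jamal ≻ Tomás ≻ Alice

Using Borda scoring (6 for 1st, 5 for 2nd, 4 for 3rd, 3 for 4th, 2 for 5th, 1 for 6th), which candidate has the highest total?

Farid

Priya: 6×3 + 5×3 + 9×2 + 9×3 + 10×2 + 9×6 = 152
Alice: 6×1 + 5×6 + 9×1 + 9×2 + 10×4 + 9×1 = 112
Liam: 6×5 + 5×5 + 9×6 + 9×1 + 10×1 + 9×4 = 164
Jamal: 6×2 + 5×2 + 9×4 + 9×5 + 10×6 + 9×3 = 190
Tomás: 6×6 + 5×4 + 9×3 + 9×6 + 10×3 + 9×2 = 185
Farid: 6×4 + 5×1 + 9×5 + 9×4 + 10×5 + 9×5 = 205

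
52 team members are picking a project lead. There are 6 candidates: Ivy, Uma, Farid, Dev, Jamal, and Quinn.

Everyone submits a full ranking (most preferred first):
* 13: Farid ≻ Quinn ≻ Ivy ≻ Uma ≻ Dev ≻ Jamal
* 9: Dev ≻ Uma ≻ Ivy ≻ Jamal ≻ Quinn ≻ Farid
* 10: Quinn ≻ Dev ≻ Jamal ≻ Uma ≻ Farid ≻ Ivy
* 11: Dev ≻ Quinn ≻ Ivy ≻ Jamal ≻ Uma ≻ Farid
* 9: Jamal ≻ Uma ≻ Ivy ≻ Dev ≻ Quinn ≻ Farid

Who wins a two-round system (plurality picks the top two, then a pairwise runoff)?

Round 1 first-place votes: Ivy 0, Uma 0, Farid 13, Dev 20, Jamal 9, Quinn 10. Dev and Farid advance.
Runoff: Dev is ranked above Farid on 39 ballots, Farid above Dev on 13.

Dev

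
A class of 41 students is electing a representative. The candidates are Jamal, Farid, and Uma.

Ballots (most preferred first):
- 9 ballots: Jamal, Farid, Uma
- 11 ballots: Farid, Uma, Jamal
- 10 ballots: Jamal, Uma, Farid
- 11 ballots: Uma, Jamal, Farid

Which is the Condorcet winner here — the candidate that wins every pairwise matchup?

Uma

Uma vs Jamal: 22–19
Uma vs Farid: 21–20
Uma beats every other candidate.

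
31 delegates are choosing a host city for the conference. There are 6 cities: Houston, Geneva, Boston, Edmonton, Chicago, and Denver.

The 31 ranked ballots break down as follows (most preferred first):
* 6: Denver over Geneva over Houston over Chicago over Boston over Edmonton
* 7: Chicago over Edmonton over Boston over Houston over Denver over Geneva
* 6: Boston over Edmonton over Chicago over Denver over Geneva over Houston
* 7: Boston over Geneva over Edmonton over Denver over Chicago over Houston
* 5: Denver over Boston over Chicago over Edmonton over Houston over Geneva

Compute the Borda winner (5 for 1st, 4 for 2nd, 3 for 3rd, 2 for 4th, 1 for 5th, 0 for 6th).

Boston

Houston: 6×3 + 7×2 + 6×0 + 7×0 + 5×1 = 37
Geneva: 6×4 + 7×0 + 6×1 + 7×4 + 5×0 = 58
Boston: 6×1 + 7×3 + 6×5 + 7×5 + 5×4 = 112
Edmonton: 6×0 + 7×4 + 6×4 + 7×3 + 5×2 = 83
Chicago: 6×2 + 7×5 + 6×3 + 7×1 + 5×3 = 87
Denver: 6×5 + 7×1 + 6×2 + 7×2 + 5×5 = 88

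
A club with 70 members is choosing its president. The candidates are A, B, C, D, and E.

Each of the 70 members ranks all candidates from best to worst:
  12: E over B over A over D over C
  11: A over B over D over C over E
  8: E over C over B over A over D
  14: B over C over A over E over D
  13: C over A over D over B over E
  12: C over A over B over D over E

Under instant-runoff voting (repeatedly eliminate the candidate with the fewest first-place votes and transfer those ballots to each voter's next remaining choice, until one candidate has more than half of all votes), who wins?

Round 1: A 11, B 14, C 25, D 0, E 20. D eliminated.
Round 2: A 11, B 14, C 25, E 20. A eliminated.
Round 3: B 25, C 25, E 20. E eliminated.
Round 4: B 37, C 33. B has a majority (≥36).

B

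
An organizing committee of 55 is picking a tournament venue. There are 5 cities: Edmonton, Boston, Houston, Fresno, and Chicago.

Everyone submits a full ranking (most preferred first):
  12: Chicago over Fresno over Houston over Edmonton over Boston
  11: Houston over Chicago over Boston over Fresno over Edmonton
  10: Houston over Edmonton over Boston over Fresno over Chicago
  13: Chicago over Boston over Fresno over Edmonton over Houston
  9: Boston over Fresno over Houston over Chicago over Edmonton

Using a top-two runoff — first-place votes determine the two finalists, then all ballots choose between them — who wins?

Houston

Round 1 first-place votes: Edmonton 0, Boston 9, Houston 21, Fresno 0, Chicago 25. Chicago and Houston advance.
Runoff: Chicago is ranked above Houston on 25 ballots, Houston above Chicago on 30.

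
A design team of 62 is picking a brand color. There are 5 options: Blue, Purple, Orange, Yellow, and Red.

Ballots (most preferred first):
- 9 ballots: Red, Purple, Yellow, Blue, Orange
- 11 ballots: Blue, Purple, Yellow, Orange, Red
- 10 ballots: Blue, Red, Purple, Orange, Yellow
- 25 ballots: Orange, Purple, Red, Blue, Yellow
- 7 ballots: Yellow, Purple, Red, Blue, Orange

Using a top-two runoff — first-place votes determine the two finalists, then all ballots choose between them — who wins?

Round 1 first-place votes: Blue 21, Purple 0, Orange 25, Yellow 7, Red 9. Orange and Blue advance.
Runoff: Orange is ranked above Blue on 25 ballots, Blue above Orange on 37.

Blue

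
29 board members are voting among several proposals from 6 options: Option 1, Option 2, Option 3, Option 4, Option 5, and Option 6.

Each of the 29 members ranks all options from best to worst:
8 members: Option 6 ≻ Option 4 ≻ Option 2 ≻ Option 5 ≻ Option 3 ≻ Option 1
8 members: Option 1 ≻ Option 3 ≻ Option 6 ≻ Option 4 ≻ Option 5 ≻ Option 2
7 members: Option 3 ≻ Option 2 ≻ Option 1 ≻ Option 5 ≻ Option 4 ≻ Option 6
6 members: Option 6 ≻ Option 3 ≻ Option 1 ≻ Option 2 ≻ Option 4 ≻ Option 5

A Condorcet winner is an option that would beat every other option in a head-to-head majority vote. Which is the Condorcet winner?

Option 3

Option 3 vs Option 1: 21–8
Option 3 vs Option 2: 21–8
Option 3 vs Option 4: 21–8
Option 3 vs Option 5: 21–8
Option 3 vs Option 6: 15–14
Option 3 beats every other option.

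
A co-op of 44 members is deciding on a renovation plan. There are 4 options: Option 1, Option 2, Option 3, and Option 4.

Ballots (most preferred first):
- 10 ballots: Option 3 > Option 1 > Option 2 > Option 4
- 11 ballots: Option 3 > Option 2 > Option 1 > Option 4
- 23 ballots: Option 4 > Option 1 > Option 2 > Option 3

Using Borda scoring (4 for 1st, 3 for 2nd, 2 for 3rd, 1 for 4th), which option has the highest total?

Option 1

Option 1: 10×3 + 11×2 + 23×3 = 121
Option 2: 10×2 + 11×3 + 23×2 = 99
Option 3: 10×4 + 11×4 + 23×1 = 107
Option 4: 10×1 + 11×1 + 23×4 = 113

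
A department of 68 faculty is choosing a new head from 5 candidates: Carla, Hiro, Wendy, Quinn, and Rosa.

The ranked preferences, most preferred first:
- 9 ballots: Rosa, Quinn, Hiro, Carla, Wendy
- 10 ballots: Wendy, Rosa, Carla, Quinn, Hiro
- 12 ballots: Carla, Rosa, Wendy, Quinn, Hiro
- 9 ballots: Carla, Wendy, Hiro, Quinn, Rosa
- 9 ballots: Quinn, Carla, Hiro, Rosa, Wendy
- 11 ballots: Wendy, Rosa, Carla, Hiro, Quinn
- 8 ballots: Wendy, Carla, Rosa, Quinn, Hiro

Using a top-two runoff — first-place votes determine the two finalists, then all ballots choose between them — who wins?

Carla

Round 1 first-place votes: Carla 21, Hiro 0, Wendy 29, Quinn 9, Rosa 9. Wendy and Carla advance.
Runoff: Wendy is ranked above Carla on 29 ballots, Carla above Wendy on 39.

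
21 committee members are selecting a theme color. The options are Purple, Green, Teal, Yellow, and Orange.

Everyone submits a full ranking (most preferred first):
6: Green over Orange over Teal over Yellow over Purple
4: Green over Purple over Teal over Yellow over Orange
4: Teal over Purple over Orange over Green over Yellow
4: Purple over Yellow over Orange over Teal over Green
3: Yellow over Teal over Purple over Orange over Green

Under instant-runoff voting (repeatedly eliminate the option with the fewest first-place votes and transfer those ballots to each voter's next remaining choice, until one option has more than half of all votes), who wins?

Teal

Round 1: Purple 4, Green 10, Teal 4, Yellow 3, Orange 0. Orange eliminated.
Round 2: Purple 4, Green 10, Teal 4, Yellow 3. Yellow eliminated.
Round 3: Purple 4, Green 10, Teal 7. Purple eliminated.
Round 4: Green 10, Teal 11. Teal has a majority (≥11).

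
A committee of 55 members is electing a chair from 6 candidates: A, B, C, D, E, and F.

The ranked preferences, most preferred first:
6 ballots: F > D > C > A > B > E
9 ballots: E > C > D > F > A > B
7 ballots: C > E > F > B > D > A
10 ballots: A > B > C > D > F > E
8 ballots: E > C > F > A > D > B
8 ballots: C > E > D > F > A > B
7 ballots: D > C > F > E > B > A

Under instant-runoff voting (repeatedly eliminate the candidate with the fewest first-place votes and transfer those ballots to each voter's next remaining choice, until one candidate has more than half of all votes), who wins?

C

Round 1: A 10, B 0, C 15, D 7, E 17, F 6. B eliminated.
Round 2: A 10, C 15, D 7, E 17, F 6. F eliminated.
Round 3: A 10, C 15, D 13, E 17. A eliminated.
Round 4: C 25, D 13, E 17. D eliminated.
Round 5: C 38, E 17. C has a majority (≥28).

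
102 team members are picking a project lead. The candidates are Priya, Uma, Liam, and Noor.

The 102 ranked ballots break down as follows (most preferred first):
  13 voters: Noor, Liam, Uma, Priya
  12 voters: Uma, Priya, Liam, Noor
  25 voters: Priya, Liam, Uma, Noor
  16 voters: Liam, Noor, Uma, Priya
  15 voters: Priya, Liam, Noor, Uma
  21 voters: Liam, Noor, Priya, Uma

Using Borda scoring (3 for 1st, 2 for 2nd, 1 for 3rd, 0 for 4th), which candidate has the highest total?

Priya: 13×0 + 12×2 + 25×3 + 16×0 + 15×3 + 21×1 = 165
Uma: 13×1 + 12×3 + 25×1 + 16×1 + 15×0 + 21×0 = 90
Liam: 13×2 + 12×1 + 25×2 + 16×3 + 15×2 + 21×3 = 229
Noor: 13×3 + 12×0 + 25×0 + 16×2 + 15×1 + 21×2 = 128

Liam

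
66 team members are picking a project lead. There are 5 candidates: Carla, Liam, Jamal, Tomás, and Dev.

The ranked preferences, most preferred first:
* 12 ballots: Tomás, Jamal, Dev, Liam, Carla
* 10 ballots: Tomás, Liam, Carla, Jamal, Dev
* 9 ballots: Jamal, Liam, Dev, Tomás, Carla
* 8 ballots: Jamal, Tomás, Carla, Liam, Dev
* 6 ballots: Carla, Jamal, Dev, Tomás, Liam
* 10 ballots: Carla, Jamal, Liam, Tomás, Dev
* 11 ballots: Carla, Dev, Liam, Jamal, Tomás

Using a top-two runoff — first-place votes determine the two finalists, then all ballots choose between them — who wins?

Round 1 first-place votes: Carla 27, Liam 0, Jamal 17, Tomás 22, Dev 0. Carla and Tomás advance.
Runoff: Carla is ranked above Tomás on 27 ballots, Tomás above Carla on 39.

Tomás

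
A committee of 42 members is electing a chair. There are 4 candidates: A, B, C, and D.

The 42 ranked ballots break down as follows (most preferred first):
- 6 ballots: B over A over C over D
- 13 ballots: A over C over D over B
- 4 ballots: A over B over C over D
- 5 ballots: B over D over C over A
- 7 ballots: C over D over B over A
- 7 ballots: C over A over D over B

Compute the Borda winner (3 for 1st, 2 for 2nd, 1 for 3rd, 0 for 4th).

C

A: 6×2 + 13×3 + 4×3 + 5×0 + 7×0 + 7×2 = 77
B: 6×3 + 13×0 + 4×2 + 5×3 + 7×1 + 7×0 = 48
C: 6×1 + 13×2 + 4×1 + 5×1 + 7×3 + 7×3 = 83
D: 6×0 + 13×1 + 4×0 + 5×2 + 7×2 + 7×1 = 44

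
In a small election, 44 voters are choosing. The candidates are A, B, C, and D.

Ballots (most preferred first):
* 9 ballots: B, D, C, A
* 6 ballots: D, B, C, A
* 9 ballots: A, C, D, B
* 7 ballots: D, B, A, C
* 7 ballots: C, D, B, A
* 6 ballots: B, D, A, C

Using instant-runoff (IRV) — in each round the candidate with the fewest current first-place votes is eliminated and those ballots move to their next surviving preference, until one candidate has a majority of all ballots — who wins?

Round 1: A 9, B 15, C 7, D 13. C eliminated.
Round 2: A 9, B 15, D 20. A eliminated.
Round 3: B 15, D 29. D has a majority (≥23).

D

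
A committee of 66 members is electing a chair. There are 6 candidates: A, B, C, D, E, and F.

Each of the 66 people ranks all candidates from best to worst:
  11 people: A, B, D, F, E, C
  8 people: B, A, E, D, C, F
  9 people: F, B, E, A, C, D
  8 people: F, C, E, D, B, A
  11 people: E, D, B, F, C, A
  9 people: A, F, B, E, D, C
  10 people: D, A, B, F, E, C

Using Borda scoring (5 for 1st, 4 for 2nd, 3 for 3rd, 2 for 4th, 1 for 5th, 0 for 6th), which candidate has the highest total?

A: 11×5 + 8×4 + 9×2 + 8×0 + 11×0 + 9×5 + 10×4 = 190
B: 11×4 + 8×5 + 9×4 + 8×1 + 11×3 + 9×3 + 10×3 = 218
C: 11×0 + 8×1 + 9×1 + 8×4 + 11×1 + 9×0 + 10×0 = 60
D: 11×3 + 8×2 + 9×0 + 8×2 + 11×4 + 9×1 + 10×5 = 168
E: 11×1 + 8×3 + 9×3 + 8×3 + 11×5 + 9×2 + 10×1 = 169
F: 11×2 + 8×0 + 9×5 + 8×5 + 11×2 + 9×4 + 10×2 = 185

B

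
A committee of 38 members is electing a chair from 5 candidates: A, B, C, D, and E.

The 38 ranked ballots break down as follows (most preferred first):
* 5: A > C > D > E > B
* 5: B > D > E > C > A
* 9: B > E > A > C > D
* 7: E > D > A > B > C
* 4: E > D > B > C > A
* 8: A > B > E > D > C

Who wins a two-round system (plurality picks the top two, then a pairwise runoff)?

Round 1 first-place votes: A 13, B 14, C 0, D 0, E 11. B and A advance.
Runoff: B is ranked above A on 18 ballots, A above B on 20.

A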